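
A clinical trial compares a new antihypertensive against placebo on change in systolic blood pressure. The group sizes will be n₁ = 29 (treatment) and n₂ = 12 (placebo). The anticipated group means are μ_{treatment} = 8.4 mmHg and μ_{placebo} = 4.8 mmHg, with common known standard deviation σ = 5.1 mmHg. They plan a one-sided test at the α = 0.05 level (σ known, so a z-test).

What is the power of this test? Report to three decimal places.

Power ≈ 0.660

Standardized effect: d = |μ_{treatment} − μ_{placebo}| / σ = |8.4 − 4.8| / 5.1 = 0.7059
Noncentrality parameter: δ = d / √(1/n₁ + 1/n₂) = 0.7059 / √(1/29 + 1/12) = 2.0565
One-sided α = 0.05 → critical value z_{0.05} = 1.645.
Power = P(Z > 1.645 − δ) = Φ(0.412) = 0.6597.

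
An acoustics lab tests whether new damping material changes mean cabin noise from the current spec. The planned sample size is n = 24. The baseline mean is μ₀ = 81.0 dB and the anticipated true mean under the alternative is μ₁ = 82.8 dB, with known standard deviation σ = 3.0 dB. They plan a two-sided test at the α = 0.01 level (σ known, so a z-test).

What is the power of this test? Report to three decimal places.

Power ≈ 0.642

Standardized effect: d = |μ₁ − μ₀| / σ = |82.8 − 81.0| / 3.0 = 0.6000
Noncentrality parameter: δ = d·√n = 0.6000 × √24 = 2.9394
Critical value for a two-sided test at α = 0.01: z_{α/2} = 2.576.
Power = Φ(δ − 2.576) + Φ(−δ − 2.576) = Φ(0.364) + Φ(-5.515) = 0.6419 + 0.0000 = 0.6419.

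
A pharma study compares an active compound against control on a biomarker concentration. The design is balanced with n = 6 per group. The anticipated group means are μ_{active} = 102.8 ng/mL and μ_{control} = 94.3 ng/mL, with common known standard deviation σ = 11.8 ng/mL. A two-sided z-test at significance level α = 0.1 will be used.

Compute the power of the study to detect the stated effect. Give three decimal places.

Power ≈ 0.348

Standardized effect: d = |μ_{active} − μ_{control}| / σ = |102.8 − 94.3| / 11.8 = 0.7203
Noncentrality parameter: δ = d·√(n/2) = 0.7203 × √(6/2) = 1.2477
Critical value for a two-sided test at α = 0.1: z_{α/2} = 1.645.
Power = Φ(δ − 1.645) + Φ(−δ − 1.645) = Φ(-0.397) + Φ(-2.893) = 0.3456 + 0.0019 = 0.3475.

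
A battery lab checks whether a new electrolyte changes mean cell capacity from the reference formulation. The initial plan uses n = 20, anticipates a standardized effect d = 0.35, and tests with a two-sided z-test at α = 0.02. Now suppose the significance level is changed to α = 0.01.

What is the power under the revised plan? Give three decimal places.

δ = d·√n = 0.35 × √20 = 1.5652 (unchanged). New critical value: z_{0.005} = 2.576.
Revised power = Φ(δ − 2.576) + Φ(−δ − 2.576) = Φ(-1.011) + Φ(-4.141) = 0.1561 + 0.0000 = 0.1561.

Power ≈ 0.156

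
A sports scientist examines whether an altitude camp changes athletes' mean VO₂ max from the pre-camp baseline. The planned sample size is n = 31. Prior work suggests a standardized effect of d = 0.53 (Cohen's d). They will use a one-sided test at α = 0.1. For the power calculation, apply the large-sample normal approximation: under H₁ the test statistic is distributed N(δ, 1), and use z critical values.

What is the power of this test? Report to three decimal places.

Power ≈ 0.952

Noncentrality parameter: δ = d·√n = 0.53 × √31 = 2.9509
Critical value for a one-sided test at α = 0.1: z_α = 1.282.
Power = P(Z > 1.282 − δ) = Φ(1.669) = 0.9525.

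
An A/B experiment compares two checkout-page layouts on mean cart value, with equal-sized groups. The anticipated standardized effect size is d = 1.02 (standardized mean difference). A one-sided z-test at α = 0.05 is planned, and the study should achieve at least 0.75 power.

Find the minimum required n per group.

n = 11 per group

For power 0.75 need Φ(δ − z_{0.05}) = 0.75, so δ = z_{0.05} + z_{0.25} = 1.645 + 0.674 = 2.319.
δ = d·√(n/2) ⇒ n = 2(δ/d)² = 2 × (2.319 / 1.02)² = 10.34.
Round up to the next whole unit.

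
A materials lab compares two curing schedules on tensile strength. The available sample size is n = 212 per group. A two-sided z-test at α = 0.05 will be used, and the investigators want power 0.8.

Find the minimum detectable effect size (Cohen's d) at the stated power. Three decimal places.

Required noncentrality: δ = z_{0.025} + z_{0.20} = 1.960 + 0.842 = 2.802.
(The second rejection-region term Φ(−δ − z_{α/2}) is negligible and dropped.)
δ = d·√(n/2) ⇒ d = δ/√(n/2) = 2.802/√(212/2) = 0.2721.

d ≈ 0.272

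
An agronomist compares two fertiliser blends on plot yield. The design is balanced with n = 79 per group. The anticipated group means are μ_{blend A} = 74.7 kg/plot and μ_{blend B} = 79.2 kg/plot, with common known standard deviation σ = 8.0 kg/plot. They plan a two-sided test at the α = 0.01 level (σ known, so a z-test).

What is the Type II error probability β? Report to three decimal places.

Standardized effect: d = |μ_{blend A} − μ_{blend B}| / σ = |74.7 − 79.2| / 8.0 = 0.5625
Noncentrality parameter: δ = d·√(n/2) = 0.5625 × √(79/2) = 3.5353
Two-sided α = 0.01 → critical value z_{0.005} = 2.576.
Power = Φ(δ − 2.576) + Φ(−δ − 2.576) = Φ(0.959) + Φ(-6.111) = 0.8313 + 0.0000 = 0.8313.
Type II error: β = 1 − power = 1 − 0.8313 = 0.1687.

β ≈ 0.169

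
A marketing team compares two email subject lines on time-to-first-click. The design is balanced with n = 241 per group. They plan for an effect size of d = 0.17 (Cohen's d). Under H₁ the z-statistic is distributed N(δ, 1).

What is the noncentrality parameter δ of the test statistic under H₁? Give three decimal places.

δ ≈ 1.866

δ = d·√(n/2) = 0.17 × √(241/2) = 1.8661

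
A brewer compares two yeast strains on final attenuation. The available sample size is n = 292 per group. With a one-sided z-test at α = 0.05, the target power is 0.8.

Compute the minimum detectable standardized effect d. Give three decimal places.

d ≈ 0.206

Required noncentrality: δ = z_{0.05} + z_{0.20} = 1.645 + 0.842 = 2.486.
δ = d·√(n/2) ⇒ d = δ/√(n/2) = 2.486/√(292/2) = 0.2058.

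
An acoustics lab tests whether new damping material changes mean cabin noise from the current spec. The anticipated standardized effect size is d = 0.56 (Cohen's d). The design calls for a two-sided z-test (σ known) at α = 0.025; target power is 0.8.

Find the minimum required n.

n = 31

For power 0.8 need Φ(δ − z_{0.0125}) = 0.8, so δ = z_{0.0125} + z_{0.20} = 2.241 + 0.842 = 3.083.
(The Φ(−δ − z_{α/2}) term is vanishingly small for δ > 0 and is dropped in the standard sample-size formula.)
δ = d·√n ⇒ n = (δ/d)² = (3.083 / 0.56)² = 30.31.
Rounding up, n = 31.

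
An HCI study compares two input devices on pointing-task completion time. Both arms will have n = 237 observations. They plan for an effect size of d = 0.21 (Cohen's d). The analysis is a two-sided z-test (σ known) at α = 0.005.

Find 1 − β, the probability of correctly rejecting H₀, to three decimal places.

Power ≈ 0.301

Noncentrality parameter: δ = d·√(n/2) = 0.21 × √(237/2) = 2.2860
Critical value for a two-sided test at α = 0.005: z_{α/2} = 2.807.
Power = Φ(δ − 2.807) + Φ(−δ − 2.807) = Φ(-0.521) + Φ(-5.093) = 0.3012 + 0.0000 = 0.3012.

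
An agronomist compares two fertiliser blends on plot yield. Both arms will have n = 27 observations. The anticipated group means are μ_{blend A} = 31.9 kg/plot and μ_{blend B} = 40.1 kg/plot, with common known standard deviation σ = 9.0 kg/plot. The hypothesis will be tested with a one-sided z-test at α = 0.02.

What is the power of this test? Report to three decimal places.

Standardized effect: d = |μ_{blend A} − μ_{blend B}| / σ = |31.9 − 40.1| / 9.0 = 0.9111
Noncentrality parameter: δ = d·√(n/2) = 0.9111 × √(27/2) = 3.3476
One-sided α = 0.02 → critical value z_{0.02} = 2.054.
Power = Φ(δ − 2.054) = Φ(1.294) = 0.9021.

Power ≈ 0.902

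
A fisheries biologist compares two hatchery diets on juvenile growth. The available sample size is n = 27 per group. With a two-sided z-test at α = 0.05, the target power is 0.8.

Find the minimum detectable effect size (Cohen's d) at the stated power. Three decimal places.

Need Φ(δ − 1.960) = 0.8, so δ = 1.960 + 0.842 = 2.802.
(The second rejection-region term Φ(−δ − z_{α/2}) is negligible and dropped.)
δ = d·√(n/2) ⇒ d = δ/√(n/2) = 2.802/√(27/2) = 0.7625.

d ≈ 0.762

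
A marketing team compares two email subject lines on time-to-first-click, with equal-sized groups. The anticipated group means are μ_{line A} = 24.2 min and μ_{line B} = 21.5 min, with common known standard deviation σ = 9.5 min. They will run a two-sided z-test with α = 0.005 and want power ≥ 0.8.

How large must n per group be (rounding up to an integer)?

n = 330 per group

Standardized effect: d = |μ_{line A} − μ_{line B}| / σ = |24.2 − 21.5| / 9.5 = 0.2842
For power 0.8 need Φ(δ − z_{0.0025}) = 0.8, so δ = z_{0.0025} + z_{0.20} = 2.807 + 0.842 = 3.649.
(Ignoring the negligible lower-tail rejection probability gives the usual closed-form inversion.)
δ = d·√(n/2) ⇒ n = 2(δ/d)² = 2 × (3.649 / 0.2842)² = 329.62.
Rounding up, n = 330 per group.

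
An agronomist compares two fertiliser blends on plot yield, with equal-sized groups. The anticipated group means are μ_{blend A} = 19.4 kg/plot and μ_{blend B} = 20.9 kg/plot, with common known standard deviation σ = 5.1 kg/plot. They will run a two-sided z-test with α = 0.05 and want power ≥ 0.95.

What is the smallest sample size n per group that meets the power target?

n = 301 per group

Standardized effect: d = |μ_{blend A} − μ_{blend B}| / σ = |19.4 − 20.9| / 5.1 = 0.2941
Set Φ(δ − 1.960) = 0.95; then δ − 1.960 = Φ⁻¹(0.95) = 1.645, giving δ = 3.605.
(The Φ(−δ − z_{α/2}) term is vanishingly small for δ > 0 and is dropped in the standard sample-size formula.)
δ = d·√(n/2) ⇒ n = 2(δ/d)² = 2 × (3.605 / 0.2941)² = 300.44.
Rounding up, n = 301 per group.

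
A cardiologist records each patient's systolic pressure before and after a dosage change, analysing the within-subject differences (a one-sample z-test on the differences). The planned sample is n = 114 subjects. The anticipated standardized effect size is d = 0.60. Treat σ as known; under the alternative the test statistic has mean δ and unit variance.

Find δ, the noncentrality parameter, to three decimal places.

δ ≈ 6.406

The noncentrality parameter scales effect size by the design's sample-size factor: δ = d·√n = 0.60 × √114 = 6.4062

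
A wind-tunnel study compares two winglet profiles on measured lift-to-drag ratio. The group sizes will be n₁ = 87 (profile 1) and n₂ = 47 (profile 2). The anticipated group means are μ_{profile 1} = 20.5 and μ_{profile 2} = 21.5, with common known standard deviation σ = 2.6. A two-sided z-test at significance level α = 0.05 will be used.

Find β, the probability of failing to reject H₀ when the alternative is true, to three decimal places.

β ≈ 0.435

Standardized effect: d = |μ_{profile 1} − μ_{profile 2}| / σ = |20.5 − 21.5| / 2.6 = 0.3846
Noncentrality parameter: δ = d / √(1/n₁ + 1/n₂) = 0.3846 / √(1/87 + 1/47) = 2.1246
Critical value for a two-sided test at α = 0.05: z_{α/2} = 1.960.
Power = Φ(δ − 1.960) + Φ(−δ − 1.960) = Φ(0.165) + Φ(-4.085) = 0.5654 + 0.0000 = 0.5654.
Type II error: β = 1 − power = 1 − 0.5654 = 0.4346.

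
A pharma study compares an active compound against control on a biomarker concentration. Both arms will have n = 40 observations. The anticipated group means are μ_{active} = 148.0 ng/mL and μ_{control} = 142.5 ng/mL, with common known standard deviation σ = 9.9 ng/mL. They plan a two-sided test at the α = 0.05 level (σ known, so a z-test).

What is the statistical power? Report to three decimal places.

Power ≈ 0.700

Standardized effect: d = |μ_{active} − μ_{control}| / σ = |148.0 − 142.5| / 9.9 = 0.5556
Noncentrality parameter: δ = d·√(n/2) = 0.5556 × √(40/2) = 2.4845
Two-sided α = 0.05 → critical value z_{0.025} = 1.960.
Power = Φ(δ − 1.960) + Φ(−δ − 1.960) = Φ(0.525) + Φ(-4.444) = 0.7001 + 0.0000 = 0.7001.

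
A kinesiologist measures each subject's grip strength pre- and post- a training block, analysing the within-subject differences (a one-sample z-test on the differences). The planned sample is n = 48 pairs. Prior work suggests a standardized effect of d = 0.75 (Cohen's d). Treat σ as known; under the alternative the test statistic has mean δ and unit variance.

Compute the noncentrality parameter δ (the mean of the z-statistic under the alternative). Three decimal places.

δ ≈ 5.196

δ = d·√n = 0.75 × √48 = 5.1962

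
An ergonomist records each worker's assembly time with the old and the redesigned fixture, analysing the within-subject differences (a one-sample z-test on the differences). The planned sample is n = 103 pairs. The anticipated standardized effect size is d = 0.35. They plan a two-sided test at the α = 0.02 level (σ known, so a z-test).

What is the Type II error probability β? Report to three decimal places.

β ≈ 0.110

Noncentrality parameter: δ = d·√n = 0.35 × √103 = 3.5521
Two-sided α = 0.02 → critical value z_{0.01} = 2.326.
Power = Φ(δ − 2.326) + Φ(−δ − 2.326) = Φ(1.226) + Φ(-5.878) = 0.8899 + 0.0000 = 0.8899.
Type II error: β = 1 − power = 1 − 0.8899 = 0.1101.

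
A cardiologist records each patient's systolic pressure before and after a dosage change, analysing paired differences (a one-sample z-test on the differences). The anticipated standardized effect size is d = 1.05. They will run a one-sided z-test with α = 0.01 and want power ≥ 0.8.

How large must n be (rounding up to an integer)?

n = 10

For power 0.8 need Φ(δ − z_{0.01}) = 0.8, so δ = z_{0.01} + z_{0.20} = 2.326 + 0.842 = 3.168.
δ = d·√n ⇒ n = (δ/d)² = (3.168 / 1.05)² = 9.10.
Rounding up, n = 10.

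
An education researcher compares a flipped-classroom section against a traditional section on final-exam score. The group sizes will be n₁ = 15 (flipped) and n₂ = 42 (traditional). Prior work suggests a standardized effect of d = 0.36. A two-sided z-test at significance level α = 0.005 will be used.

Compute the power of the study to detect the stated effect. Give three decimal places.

Power ≈ 0.054

Noncentrality parameter: δ = d / √(1/n₁ + 1/n₂) = 0.36 / √(1/15 + 1/42) = 1.1968
Critical value for a two-sided test at α = 0.005: z_{α/2} = 2.807.
Power = Φ(δ − 2.807) + Φ(−δ − 2.807) = Φ(-1.610) + Φ(-4.004) = 0.0537 + 0.0000 = 0.0537.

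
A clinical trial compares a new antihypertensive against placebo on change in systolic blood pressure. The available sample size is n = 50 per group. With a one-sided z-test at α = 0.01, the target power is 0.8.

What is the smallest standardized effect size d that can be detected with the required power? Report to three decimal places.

d ≈ 0.634

Required noncentrality: δ = z_{0.01} + z_{0.20} = 2.326 + 0.842 = 3.168.
δ = d·√(n/2) ⇒ d = δ/√(n/2) = 3.168/√(50/2) = 0.6336.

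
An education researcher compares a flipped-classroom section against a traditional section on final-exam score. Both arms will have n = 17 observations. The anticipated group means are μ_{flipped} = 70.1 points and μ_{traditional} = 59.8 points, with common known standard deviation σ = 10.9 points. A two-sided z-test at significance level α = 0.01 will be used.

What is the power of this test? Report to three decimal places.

Standardized effect: d = |μ_{flipped} − μ_{traditional}| / σ = |70.1 − 59.8| / 10.9 = 0.9450
Noncentrality parameter: δ = d·√(n/2) = 0.9450 × √(17/2) = 2.7550
Critical value for a two-sided test at α = 0.01: z_{α/2} = 2.576.
Power = Φ(δ − 2.576) + Φ(−δ − 2.576) = Φ(0.179) + Φ(-5.331) = 0.5711 + 0.0000 = 0.5711.

Power ≈ 0.571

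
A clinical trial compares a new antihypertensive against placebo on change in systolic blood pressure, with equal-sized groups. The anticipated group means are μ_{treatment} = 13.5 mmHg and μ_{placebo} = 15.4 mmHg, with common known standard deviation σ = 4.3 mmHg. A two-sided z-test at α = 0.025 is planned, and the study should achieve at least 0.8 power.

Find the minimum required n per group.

Standardized effect: d = |μ_{treatment} − μ_{placebo}| / σ = |13.5 − 15.4| / 4.3 = 0.4419
Set Φ(δ − 2.241) = 0.8; then δ − 2.241 = Φ⁻¹(0.8) = 0.842, giving δ = 3.083.
(For δ > 0 the lower-tail rejection region contributes negligibly to power, so the one-term inversion is standard.)
δ = d·√(n/2) ⇒ n = 2(δ/d)² = 2 × (3.083 / 0.4419)² = 97.37.
Round up to the next whole unit.

n = 98 per group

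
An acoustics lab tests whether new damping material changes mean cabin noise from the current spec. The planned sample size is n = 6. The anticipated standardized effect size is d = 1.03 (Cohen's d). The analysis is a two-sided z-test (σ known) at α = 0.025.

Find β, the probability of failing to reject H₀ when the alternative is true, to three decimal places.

Noncentrality parameter: δ = d·√n = 1.03 × √6 = 2.5230
Critical value for a two-sided test at α = 0.025: z_{α/2} = 2.241.
Power = Φ(δ − 2.241) + Φ(−δ − 2.241) = Φ(0.282) + Φ(-4.764) = 0.6109 + 0.0000 = 0.6109.
Type II error: β = 1 − power = 1 − 0.6109 = 0.3891.

β ≈ 0.389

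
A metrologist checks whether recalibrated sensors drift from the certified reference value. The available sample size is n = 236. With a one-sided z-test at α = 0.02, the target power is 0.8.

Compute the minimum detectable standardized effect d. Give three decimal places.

d ≈ 0.188

Need Φ(δ − 2.054) = 0.8, so δ = 2.054 + 0.842 = 2.895.
δ = d·√n ⇒ d = δ/√n = 2.895/√236 = 0.1885.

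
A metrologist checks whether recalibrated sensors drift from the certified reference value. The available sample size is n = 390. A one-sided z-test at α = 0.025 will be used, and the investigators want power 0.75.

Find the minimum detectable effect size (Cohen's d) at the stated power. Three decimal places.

d ≈ 0.133

Required noncentrality: δ = z_{0.025} + z_{0.25} = 1.960 + 0.674 = 2.634.
δ = d·√n ⇒ d = δ/√n = 2.634/√390 = 0.1334.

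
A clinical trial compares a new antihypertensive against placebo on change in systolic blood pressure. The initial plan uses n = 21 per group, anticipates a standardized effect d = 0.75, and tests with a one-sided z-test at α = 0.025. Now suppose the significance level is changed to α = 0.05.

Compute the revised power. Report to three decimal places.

δ = d·√(n/2) = 0.75 × √(21/2) = 2.4303 (unchanged). New critical value: z_{0.05} = 1.645.
Revised power = Φ(δ − 1.645) = Φ(0.785) = 0.7839.

Power ≈ 0.784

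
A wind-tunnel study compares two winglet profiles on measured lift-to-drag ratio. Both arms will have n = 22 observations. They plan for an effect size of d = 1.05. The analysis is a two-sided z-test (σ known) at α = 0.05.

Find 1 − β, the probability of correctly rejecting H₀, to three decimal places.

Power ≈ 0.936

Noncentrality parameter: δ = d·√(n/2) = 1.05 × √(22/2) = 3.4825
Two-sided α = 0.05 → critical value z_{0.025} = 1.960.
Power = Φ(δ − 1.960) + Φ(−δ − 1.960) = Φ(1.522) + Φ(-5.442) = 0.9361 + 0.0000 = 0.9361.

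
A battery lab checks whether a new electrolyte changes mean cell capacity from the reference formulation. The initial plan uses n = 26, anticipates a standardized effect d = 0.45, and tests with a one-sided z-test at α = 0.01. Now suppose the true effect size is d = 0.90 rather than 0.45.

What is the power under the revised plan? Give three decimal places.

Power ≈ 0.988

With d = 0.90: δ = d·√n = 0.90 × √26 = 4.5891. Critical value z_{0.01} = 2.326.
Revised power = Φ(δ − 2.326) = Φ(2.263) = 0.9882.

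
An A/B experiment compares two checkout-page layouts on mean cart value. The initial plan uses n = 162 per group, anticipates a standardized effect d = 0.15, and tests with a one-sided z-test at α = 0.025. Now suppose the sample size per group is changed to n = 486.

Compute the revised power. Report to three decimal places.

With n = 486 per group: δ = d·√(n/2) = 0.15 × √(486/2) = 2.3383. Critical value z_{0.025} = 1.960.
Revised power = Φ(δ − 1.960) = Φ(0.378) = 0.6474.

Power ≈ 0.647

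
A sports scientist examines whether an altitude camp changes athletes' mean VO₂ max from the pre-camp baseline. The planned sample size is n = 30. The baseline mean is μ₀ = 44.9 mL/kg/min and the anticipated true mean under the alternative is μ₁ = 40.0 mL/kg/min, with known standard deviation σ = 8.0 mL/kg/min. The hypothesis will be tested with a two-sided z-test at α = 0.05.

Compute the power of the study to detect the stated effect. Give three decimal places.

Power ≈ 0.918

Standardized effect: d = |μ₁ − μ₀| / σ = |40.0 − 44.9| / 8.0 = 0.6125
Noncentrality parameter: δ = d·√n = 0.6125 × √30 = 3.3548
Two-sided α = 0.05 → critical value z_{0.025} = 1.960.
Power = Φ(δ − 1.960) + Φ(−δ − 1.960) = Φ(1.395) + Φ(-5.315) = 0.9185 + 0.0000 = 0.9185.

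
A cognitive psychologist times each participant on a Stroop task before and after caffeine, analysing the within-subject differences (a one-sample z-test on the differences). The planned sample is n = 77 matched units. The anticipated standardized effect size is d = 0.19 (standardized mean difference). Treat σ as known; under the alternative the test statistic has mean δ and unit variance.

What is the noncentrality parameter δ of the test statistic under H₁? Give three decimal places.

The noncentrality parameter scales effect size by the design's sample-size factor: δ = d·√n = 0.19 × √77 = 1.6672

δ ≈ 1.667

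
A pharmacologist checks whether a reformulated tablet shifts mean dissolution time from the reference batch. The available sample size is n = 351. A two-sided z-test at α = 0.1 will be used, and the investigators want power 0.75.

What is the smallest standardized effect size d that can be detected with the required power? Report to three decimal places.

Need Φ(δ − 1.645) = 0.75, so δ = 1.645 + 0.674 = 2.319.
(Lower-tail contribution to power is negligible for δ > 0.)
δ = d·√n ⇒ d = δ/√n = 2.319/√351 = 0.1238.

d ≈ 0.124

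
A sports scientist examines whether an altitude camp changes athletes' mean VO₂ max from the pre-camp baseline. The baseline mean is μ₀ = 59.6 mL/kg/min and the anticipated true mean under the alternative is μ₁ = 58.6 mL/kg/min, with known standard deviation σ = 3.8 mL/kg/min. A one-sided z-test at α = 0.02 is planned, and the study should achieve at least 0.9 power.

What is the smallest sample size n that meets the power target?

n = 161

Standardized effect: d = |μ₁ − μ₀| / σ = |58.6 − 59.6| / 3.8 = 0.2632
For power 0.9 need Φ(δ − z_{0.02}) = 0.9, so δ = z_{0.02} + z_{0.10} = 2.054 + 1.282 = 3.335.
δ = d·√n ⇒ n = (δ/d)² = (3.335 / 0.2632)² = 160.63.
Rounding up, n = 161.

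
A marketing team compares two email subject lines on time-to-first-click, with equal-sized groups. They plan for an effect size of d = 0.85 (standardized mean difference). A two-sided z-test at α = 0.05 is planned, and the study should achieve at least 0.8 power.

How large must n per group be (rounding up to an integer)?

n = 22 per group

Set Φ(δ − 1.960) = 0.8; then δ − 1.960 = Φ⁻¹(0.8) = 0.842, giving δ = 2.802.
(The Φ(−δ − z_{α/2}) term is vanishingly small for δ > 0 and is dropped in the standard sample-size formula.)
δ = d·√(n/2) ⇒ n = 2(δ/d)² = 2 × (2.802 / 0.85)² = 21.73.
Rounding up, n = 22 per group.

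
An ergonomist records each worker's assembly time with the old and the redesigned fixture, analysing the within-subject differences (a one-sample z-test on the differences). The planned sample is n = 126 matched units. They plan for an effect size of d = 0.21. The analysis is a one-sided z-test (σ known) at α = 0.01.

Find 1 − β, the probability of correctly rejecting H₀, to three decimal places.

Power ≈ 0.512

Noncentrality parameter: δ = d·√n = 0.21 × √126 = 2.3572
One-sided α = 0.01 → critical value z_{0.01} = 2.326.
Power = Φ(δ − 2.326) = Φ(0.031) = 0.5123.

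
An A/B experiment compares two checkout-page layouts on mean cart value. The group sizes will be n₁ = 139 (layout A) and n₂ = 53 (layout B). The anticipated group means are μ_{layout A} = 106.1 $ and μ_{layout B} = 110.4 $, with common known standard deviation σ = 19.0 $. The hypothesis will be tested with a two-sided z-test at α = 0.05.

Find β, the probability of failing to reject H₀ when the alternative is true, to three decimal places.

Standardized effect: d = |μ_{layout A} − μ_{layout B}| / σ = |106.1 − 110.4| / 19.0 = 0.2263
Noncentrality parameter: λ = d / √(1/n₁ + 1/n₂) = 0.2263 / √(1/139 + 1/53) = 1.4019
Two-sided α = 0.05 → critical value z_{0.025} = 1.960.
Power = Φ(λ − 1.960) + Φ(−λ − 1.960) = Φ(-0.558) + Φ(-3.362) = 0.2884 + 0.0004 = 0.2888.
Type II error: β = 1 − power = 1 − 0.2888 = 0.7112.

β ≈ 0.711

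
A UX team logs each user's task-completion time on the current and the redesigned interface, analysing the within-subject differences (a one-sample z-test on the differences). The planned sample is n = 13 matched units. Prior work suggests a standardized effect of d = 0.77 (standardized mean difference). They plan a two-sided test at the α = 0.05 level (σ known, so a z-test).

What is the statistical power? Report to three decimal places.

Noncentrality parameter: δ = d·√n = 0.77 × √13 = 2.7763
Two-sided α = 0.05 → critical value z_{0.025} = 1.960.
Power = Φ(δ − 1.960) + Φ(−δ − 1.960) = Φ(0.816) + Φ(-4.736) = 0.7928 + 0.0000 = 0.7928.

Power ≈ 0.793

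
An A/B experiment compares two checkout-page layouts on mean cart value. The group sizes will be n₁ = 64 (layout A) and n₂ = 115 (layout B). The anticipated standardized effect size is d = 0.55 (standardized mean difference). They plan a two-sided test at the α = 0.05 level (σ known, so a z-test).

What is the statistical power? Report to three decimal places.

Power ≈ 0.941

Noncentrality parameter: δ = d / √(1/n₁ + 1/n₂) = 0.55 / √(1/64 + 1/115) = 3.5268
Critical value for a two-sided test at α = 0.05: z_{α/2} = 1.960.
Power = Φ(δ − 1.960) + Φ(−δ − 1.960) = Φ(1.567) + Φ(-5.487) = 0.9414 + 0.0000 = 0.9414.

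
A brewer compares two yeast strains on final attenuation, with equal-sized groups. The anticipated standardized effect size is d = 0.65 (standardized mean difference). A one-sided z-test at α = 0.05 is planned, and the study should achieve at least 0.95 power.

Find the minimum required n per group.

n = 52 per group

Set Φ(δ − 1.645) = 0.95; then δ − 1.645 = Φ⁻¹(0.95) = 1.645, giving δ = 3.290.
δ = d·√(n/2) ⇒ n = 2(δ/d)² = 2 × (3.290 / 0.65)² = 51.23.
Rounding up, n = 52 per group.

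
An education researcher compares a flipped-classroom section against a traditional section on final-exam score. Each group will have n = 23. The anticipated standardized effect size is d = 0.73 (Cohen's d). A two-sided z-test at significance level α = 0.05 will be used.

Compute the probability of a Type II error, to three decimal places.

Noncentrality parameter: δ = d·√(n/2) = 0.73 × √(23/2) = 2.4756
Two-sided α = 0.05 → critical value z_{0.025} = 1.960.
Power = Φ(δ − 1.960) + Φ(−δ − 1.960) = Φ(0.516) + Φ(-4.436) = 0.6969 + 0.0000 = 0.6969.
Type II error: β = 1 − power = 1 − 0.6969 = 0.3031.

β ≈ 0.303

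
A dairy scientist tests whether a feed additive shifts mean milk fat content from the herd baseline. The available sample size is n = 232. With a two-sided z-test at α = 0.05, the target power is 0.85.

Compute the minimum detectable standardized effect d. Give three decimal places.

Required noncentrality: δ = z_{0.025} + z_{0.15} = 1.960 + 1.036 = 2.996.
(The second rejection-region term Φ(−δ − z_{α/2}) is negligible and dropped.)
δ = d·√n ⇒ d = δ/√n = 2.996/√232 = 0.1967.

d ≈ 0.197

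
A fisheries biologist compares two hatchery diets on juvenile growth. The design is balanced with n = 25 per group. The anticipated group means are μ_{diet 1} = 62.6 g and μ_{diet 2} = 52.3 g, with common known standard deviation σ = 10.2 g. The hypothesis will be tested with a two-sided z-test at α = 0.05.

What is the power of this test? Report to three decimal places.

Power ≈ 0.946

Standardized effect: d = |μ_{diet 1} − μ_{diet 2}| / σ = |62.6 − 52.3| / 10.2 = 1.0098
Noncentrality parameter: δ = d·√(n/2) = 1.0098 × √(25/2) = 3.5702
Two-sided α = 0.05 → critical value z_{0.025} = 1.960.
Power = Φ(δ − 1.960) + Φ(−δ − 1.960) = Φ(1.610) + Φ(-5.530) = 0.9463 + 0.0000 = 0.9463.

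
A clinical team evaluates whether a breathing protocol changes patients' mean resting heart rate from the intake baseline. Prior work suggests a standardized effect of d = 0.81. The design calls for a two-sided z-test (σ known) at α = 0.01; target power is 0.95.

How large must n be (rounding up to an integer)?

n = 28

For power 0.95 need Φ(δ − z_{0.005}) = 0.95, so δ = z_{0.005} + z_{0.05} = 2.576 + 1.645 = 4.221.
(Ignoring the negligible lower-tail rejection probability gives the usual closed-form inversion.)
δ = d·√n ⇒ n = (δ/d)² = (4.221 / 0.81)² = 27.15.
Rounding up, n = 28.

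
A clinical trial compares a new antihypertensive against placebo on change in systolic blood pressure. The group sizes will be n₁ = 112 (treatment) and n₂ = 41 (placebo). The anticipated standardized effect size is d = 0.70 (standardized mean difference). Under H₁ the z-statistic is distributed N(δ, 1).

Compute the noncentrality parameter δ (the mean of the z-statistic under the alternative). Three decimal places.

δ ≈ 3.835

The noncentrality parameter scales effect size by the design's sample-size factor: δ = d / √(1/n₁ + 1/n₂) = 0.70 / √(1/112 + 1/41) = 3.8349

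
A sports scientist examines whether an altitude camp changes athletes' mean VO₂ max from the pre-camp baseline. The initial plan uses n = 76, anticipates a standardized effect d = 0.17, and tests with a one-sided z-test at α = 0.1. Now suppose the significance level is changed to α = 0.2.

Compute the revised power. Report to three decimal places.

δ = d·√n = 0.17 × √76 = 1.4820 (unchanged). New critical value: z_{0.2} = 0.842.
Revised power = Φ(δ − 0.842) = Φ(0.640) = 0.7390.

Power ≈ 0.739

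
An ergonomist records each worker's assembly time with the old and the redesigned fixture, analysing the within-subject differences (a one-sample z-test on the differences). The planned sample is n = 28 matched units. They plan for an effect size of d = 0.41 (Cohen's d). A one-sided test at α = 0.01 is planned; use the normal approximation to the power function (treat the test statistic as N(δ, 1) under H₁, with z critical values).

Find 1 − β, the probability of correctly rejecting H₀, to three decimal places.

Power ≈ 0.438

Noncentrality parameter: δ = d·√n = 0.41 × √28 = 2.1695
One-sided α = 0.01 → critical value z_{0.01} = 2.326.
Power = Φ(δ − 2.326) = Φ(-0.157) = 0.4377.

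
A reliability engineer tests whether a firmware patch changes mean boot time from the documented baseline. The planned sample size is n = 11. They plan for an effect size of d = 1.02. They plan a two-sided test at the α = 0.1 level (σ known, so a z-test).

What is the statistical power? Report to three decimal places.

Noncentrality parameter: δ = d·√n = 1.02 × √11 = 3.3830
Critical value for a two-sided test at α = 0.1: z_{α/2} = 1.645.
Power = Φ(δ − 1.645) + Φ(−δ − 1.645) = Φ(1.738) + Φ(-5.028) = 0.9589 + 0.0000 = 0.9589.

Power ≈ 0.959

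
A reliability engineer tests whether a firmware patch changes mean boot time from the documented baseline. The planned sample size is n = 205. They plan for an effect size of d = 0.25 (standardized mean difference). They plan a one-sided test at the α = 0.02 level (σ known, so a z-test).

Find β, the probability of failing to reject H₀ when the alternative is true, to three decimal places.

Noncentrality parameter: δ = d·√n = 0.25 × √205 = 3.5795
One-sided α = 0.02 → critical value z_{0.02} = 2.054.
Power = Φ(δ − 2.054) = Φ(1.526) = 0.9365.
Type II error: β = 1 − power = 1 − 0.9365 = 0.0635.

β ≈ 0.064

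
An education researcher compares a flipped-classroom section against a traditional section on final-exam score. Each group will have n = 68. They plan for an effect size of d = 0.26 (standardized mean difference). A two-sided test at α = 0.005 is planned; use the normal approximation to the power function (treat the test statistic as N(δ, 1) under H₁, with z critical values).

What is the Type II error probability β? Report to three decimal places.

Noncentrality parameter: δ = d·√(n/2) = 0.26 × √(68/2) = 1.5160
Critical value for a two-sided test at α = 0.005: z_{α/2} = 2.807.
Power = Φ(δ − 2.807) + Φ(−δ − 2.807) = Φ(-1.291) + Φ(-4.323) = 0.0984 + 0.0000 = 0.0984.
Type II error: β = 1 − power = 1 − 0.0984 = 0.9016.

β ≈ 0.902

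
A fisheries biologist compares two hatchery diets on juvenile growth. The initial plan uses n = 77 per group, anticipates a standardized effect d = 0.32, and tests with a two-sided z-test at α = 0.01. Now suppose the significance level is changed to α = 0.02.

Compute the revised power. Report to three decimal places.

δ = d·√(n/2) = 0.32 × √(77/2) = 1.9855 (unchanged). New critical value: z_{0.01} = 2.326.
Revised power = Φ(δ − 2.326) + Φ(−δ − 2.326) = Φ(-0.341) + Φ(-4.312) = 0.3666 + 0.0000 = 0.3666.

Power ≈ 0.367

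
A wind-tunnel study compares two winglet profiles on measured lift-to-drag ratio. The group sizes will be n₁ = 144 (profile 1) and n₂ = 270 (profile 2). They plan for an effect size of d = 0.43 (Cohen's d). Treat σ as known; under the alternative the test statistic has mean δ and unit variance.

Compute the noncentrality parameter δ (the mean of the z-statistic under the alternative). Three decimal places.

δ = d / √(1/n₁ + 1/n₂) = 0.43 / √(1/144 + 1/270) = 4.1671

δ ≈ 4.167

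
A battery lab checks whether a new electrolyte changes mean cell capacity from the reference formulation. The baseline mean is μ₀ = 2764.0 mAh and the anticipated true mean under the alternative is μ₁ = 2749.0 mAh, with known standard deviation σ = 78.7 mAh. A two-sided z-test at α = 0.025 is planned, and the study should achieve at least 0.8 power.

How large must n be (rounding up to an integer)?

Standardized effect: d = |μ₁ − μ₀| / σ = |2749.0 − 2764.0| / 78.7 = 0.1906
Set Φ(δ − 2.241) = 0.8; then δ − 2.241 = Φ⁻¹(0.8) = 0.842, giving δ = 3.083.
(The Φ(−δ − z_{α/2}) term is vanishingly small for δ > 0 and is dropped in the standard sample-size formula.)
δ = d·√n ⇒ n = (δ/d)² = (3.083 / 0.1906)² = 261.65.
Rounding up, n = 262.

n = 262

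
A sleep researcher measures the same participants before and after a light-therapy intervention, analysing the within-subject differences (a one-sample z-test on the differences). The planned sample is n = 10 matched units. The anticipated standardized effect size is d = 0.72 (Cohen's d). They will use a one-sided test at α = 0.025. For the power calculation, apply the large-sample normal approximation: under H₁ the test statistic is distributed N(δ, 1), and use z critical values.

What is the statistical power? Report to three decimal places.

Power ≈ 0.624

Noncentrality parameter: δ = d·√n = 0.72 × √10 = 2.2768
Critical value for a one-sided test at α = 0.025: z_α = 1.960.
Power = P(Z > 1.960 − δ) = Φ(0.317) = 0.6243.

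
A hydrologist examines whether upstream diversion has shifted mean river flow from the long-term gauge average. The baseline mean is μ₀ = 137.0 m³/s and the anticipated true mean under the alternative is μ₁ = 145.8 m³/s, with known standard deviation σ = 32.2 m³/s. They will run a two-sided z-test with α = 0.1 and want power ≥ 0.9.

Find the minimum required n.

n = 115

Standardized effect: d = |μ₁ − μ₀| / σ = |145.8 − 137.0| / 32.2 = 0.2733
Set Φ(δ − 1.645) = 0.9; then δ − 1.645 = Φ⁻¹(0.9) = 1.282, giving δ = 2.926.
(For δ > 0 the lower-tail rejection region contributes negligibly to power, so the one-term inversion is standard.)
δ = d·√n ⇒ n = (δ/d)² = (2.926 / 0.2733)² = 114.66.
Rounding up, n = 115.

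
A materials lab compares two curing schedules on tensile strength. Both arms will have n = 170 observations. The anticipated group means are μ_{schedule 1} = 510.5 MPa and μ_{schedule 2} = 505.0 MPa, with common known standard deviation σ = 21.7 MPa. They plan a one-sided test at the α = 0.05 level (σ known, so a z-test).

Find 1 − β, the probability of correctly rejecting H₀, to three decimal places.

Power ≈ 0.755

Standardized effect: d = |μ_{schedule 1} − μ_{schedule 2}| / σ = |510.5 − 505.0| / 21.7 = 0.2535
Noncentrality parameter: δ = d·√(n/2) = 0.2535 × √(170/2) = 2.3368
Critical value for a one-sided test at α = 0.05: z_α = 1.645.
Power = Φ(δ − 1.645) = Φ(0.692) = 0.7555.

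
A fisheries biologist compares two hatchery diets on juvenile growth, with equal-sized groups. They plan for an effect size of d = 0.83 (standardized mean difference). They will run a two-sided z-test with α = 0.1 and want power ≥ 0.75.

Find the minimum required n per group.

Set Φ(δ − 1.645) = 0.75; then δ − 1.645 = Φ⁻¹(0.75) = 0.674, giving δ = 2.319.
(For δ > 0 the lower-tail rejection region contributes negligibly to power, so the one-term inversion is standard.)
δ = d·√(n/2) ⇒ n = 2(δ/d)² = 2 × (2.319 / 0.83)² = 15.62.
Rounding up, n = 16 per group.

n = 16 per group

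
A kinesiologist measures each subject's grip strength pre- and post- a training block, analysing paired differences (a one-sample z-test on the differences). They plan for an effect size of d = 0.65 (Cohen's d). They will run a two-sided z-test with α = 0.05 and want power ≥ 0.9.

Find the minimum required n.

For power 0.9 need Φ(δ − z_{0.025}) = 0.9, so δ = z_{0.025} + z_{0.10} = 1.960 + 1.282 = 3.242.
(For δ > 0 the lower-tail rejection region contributes negligibly to power, so the one-term inversion is standard.)
δ = d·√n ⇒ n = (δ/d)² = (3.242 / 0.65)² = 24.87.
Round up to the next whole unit.

n = 25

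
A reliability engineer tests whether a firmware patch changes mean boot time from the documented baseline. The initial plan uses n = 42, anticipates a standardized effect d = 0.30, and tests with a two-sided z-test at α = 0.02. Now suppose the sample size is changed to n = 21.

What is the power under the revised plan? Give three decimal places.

Power ≈ 0.171

With n = 21: δ = d·√n = 0.30 × √21 = 1.3748. Critical value z_{0.01} = 2.326.
Revised power = Φ(δ − 2.326) + Φ(−δ − 2.326) = Φ(-0.952) + Φ(-3.701) = 0.1707 + 0.0001 = 0.1708.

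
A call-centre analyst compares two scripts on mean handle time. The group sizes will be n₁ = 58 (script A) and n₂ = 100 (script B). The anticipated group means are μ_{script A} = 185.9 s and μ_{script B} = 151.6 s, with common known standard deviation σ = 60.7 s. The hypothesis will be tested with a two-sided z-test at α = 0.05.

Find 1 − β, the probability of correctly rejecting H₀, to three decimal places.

Standardized effect: d = |μ_{script A} − μ_{script B}| / σ = |185.9 − 151.6| / 60.7 = 0.5651
Noncentrality parameter: δ = d / √(1/n₁ + 1/n₂) = 0.5651 / √(1/58 + 1/100) = 3.4237
Two-sided α = 0.05 → critical value z_{0.025} = 1.960.
Power = Φ(δ − 1.960) + Φ(−δ − 1.960) = Φ(1.464) + Φ(-5.384) = 0.9284 + 0.0000 = 0.9284.

Power ≈ 0.928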